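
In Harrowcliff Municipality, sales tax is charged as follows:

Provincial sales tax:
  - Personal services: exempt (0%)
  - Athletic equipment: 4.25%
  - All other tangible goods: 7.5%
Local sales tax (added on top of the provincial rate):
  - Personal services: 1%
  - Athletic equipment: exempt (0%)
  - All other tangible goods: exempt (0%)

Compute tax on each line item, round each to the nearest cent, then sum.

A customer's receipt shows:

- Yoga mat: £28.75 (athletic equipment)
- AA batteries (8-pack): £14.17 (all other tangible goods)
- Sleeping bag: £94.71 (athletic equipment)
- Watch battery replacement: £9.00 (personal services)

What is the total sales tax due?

£6.40

Yoga mat £28.75: athletic equipment → 4.25% + 0% local = 4.25% → £1.22
AA batteries (8-pack) £14.17: all other tangible goods → 7.5% + 0% local = 7.5% → £1.06
Sleeping bag £94.71: athletic equipment → 4.25% + 0% local = 4.25% → £4.03
Watch battery replacement £9.00: personal services → 0% + 1% local = 1% → £0.09
Total tax = £1.22 + £1.06 + £4.03 + £0.09 = £6.40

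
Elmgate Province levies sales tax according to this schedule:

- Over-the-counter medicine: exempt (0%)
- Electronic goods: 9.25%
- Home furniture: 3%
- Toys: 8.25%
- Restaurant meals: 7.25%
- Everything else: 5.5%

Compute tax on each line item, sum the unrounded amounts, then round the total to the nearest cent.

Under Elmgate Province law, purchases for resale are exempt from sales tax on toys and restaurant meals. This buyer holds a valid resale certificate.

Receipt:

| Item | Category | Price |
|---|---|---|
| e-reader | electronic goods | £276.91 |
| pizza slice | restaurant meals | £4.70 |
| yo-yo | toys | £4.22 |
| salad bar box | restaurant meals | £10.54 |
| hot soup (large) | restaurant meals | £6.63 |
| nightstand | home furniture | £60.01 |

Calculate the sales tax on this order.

£27.41

E-reader £276.91: electronic goods → 9.25% → £25.614175
Pizza slice £4.70: restaurant meals, buyer-exempt → 0% → £0.00
Yo-yo £4.22: toys, buyer-exempt → 0% → £0.00
Salad bar box £10.54: restaurant meals, buyer-exempt → 0% → £0.00
Hot soup (large) £6.63: restaurant meals, buyer-exempt → 0% → £0.00
Nightstand £60.01: home furniture → 3% → £1.8003
Unrounded tax sum = £27.414475 → £27.41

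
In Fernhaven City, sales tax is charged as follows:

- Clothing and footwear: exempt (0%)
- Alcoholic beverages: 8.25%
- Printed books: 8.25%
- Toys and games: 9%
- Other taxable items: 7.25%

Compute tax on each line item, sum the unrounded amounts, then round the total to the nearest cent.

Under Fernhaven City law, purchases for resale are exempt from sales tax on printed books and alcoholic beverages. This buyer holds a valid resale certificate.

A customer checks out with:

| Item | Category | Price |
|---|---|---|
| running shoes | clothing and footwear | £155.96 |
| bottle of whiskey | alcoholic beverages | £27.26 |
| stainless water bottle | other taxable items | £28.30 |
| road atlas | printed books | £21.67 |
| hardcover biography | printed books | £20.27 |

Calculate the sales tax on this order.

Running shoes £155.96: clothing and footwear → 0% → £0.00
Bottle of whiskey £27.26: alcoholic beverages, buyer-exempt → 0% → £0.00
Stainless water bottle £28.30: other taxable items → 7.25% → £2.05175
Road atlas £21.67: printed books, buyer-exempt → 0% → £0.00
Hardcover biography £20.27: printed books, buyer-exempt → 0% → £0.00
Unrounded tax sum = £2.05175 → £2.05

£2.05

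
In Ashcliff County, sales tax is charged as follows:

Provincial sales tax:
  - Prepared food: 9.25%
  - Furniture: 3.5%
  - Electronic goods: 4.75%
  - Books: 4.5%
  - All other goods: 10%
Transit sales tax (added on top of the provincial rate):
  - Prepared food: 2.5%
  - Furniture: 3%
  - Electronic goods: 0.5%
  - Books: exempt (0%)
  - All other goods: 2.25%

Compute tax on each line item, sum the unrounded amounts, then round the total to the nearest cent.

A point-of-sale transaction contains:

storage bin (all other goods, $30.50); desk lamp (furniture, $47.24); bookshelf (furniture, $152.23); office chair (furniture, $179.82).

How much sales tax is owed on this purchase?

Storage bin $30.50: all other goods → 10% + 2.25% transit = 12.25% → $3.73625
Desk lamp $47.24: furniture → 3.5% + 3% transit = 6.5% → $3.0706
Bookshelf $152.23: furniture → 3.5% + 3% transit = 6.5% → $9.89495
Office chair $179.82: furniture → 3.5% + 3% transit = 6.5% → $11.6883
Unrounded tax sum = $28.3901 → $28.39

$28.39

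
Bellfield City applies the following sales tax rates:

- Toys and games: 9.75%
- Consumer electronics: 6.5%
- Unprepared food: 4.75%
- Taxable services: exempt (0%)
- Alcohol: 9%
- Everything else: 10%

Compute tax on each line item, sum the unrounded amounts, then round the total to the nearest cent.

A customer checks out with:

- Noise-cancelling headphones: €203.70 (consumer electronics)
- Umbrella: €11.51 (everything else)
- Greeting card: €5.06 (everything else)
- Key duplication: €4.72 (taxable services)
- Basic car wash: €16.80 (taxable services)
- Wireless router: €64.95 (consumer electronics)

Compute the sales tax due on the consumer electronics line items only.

Noise-cancelling headphones €203.70: consumer electronics → 6.5% → €13.2405
Wireless router €64.95: consumer electronics → 6.5% → €4.22175
Tax on consumer electronics: unrounded sum = €17.46225 → €17.46

€17.46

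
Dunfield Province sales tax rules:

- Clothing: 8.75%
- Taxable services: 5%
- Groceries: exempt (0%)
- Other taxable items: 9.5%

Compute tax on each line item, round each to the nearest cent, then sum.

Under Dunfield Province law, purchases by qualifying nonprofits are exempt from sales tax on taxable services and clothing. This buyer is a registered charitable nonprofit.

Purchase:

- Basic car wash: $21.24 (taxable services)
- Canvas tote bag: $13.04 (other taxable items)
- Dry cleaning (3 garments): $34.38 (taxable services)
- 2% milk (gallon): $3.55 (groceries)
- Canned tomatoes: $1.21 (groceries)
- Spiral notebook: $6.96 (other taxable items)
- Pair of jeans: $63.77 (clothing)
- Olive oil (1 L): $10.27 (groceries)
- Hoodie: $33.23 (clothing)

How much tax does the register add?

Basic car wash $21.24: taxable services, buyer-exempt → 0% → $0.00
Canvas tote bag $13.04: other taxable items → 9.5% → $1.24
Dry cleaning (3 garments) $34.38: taxable services, buyer-exempt → 0% → $0.00
2% milk (gallon) $3.55: groceries → 0% → $0.00
Canned tomatoes $1.21: groceries → 0% → $0.00
Spiral notebook $6.96: other taxable items → 9.5% → $0.66
Pair of jeans $63.77: clothing, buyer-exempt → 0% → $0.00
Olive oil (1 L) $10.27: groceries → 0% → $0.00
Hoodie $33.23: clothing, buyer-exempt → 0% → $0.00
Total tax = $1.24 + $0.66 = $1.90

$1.90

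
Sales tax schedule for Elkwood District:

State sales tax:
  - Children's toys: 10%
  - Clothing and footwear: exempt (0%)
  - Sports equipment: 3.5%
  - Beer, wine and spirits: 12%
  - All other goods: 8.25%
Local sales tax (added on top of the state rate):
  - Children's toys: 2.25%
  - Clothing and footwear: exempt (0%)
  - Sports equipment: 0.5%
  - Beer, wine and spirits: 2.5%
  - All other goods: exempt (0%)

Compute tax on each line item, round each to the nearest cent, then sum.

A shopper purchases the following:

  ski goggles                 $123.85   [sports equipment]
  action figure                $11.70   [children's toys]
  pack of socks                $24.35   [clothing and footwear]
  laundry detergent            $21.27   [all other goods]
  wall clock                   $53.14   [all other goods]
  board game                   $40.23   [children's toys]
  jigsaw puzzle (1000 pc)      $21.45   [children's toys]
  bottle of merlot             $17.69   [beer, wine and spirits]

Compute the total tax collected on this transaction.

Ski goggles $123.85: sports equipment → 3.5% + 0.5% local = 4% → $4.95
Action figure $11.70: children's toys → 10% + 2.25% local = 12.25% → $1.43
Pack of socks $24.35: clothing and footwear → 0% + 0% local = 0% → $0.00
Laundry detergent $21.27: all other goods → 8.25% + 0% local = 8.25% → $1.75
Wall clock $53.14: all other goods → 8.25% + 0% local = 8.25% → $4.38
Board game $40.23: children's toys → 10% + 2.25% local = 12.25% → $4.93
Jigsaw puzzle (1000 pc) $21.45: children's toys → 10% + 2.25% local = 12.25% → $2.63
Bottle of merlot $17.69: beer, wine and spirits → 12% + 2.5% local = 14.5% → $2.57
Total tax = $4.95 + $1.43 + $1.75 + $4.38 + $4.93 + $2.63 + $2.57 = $22.64

$22.64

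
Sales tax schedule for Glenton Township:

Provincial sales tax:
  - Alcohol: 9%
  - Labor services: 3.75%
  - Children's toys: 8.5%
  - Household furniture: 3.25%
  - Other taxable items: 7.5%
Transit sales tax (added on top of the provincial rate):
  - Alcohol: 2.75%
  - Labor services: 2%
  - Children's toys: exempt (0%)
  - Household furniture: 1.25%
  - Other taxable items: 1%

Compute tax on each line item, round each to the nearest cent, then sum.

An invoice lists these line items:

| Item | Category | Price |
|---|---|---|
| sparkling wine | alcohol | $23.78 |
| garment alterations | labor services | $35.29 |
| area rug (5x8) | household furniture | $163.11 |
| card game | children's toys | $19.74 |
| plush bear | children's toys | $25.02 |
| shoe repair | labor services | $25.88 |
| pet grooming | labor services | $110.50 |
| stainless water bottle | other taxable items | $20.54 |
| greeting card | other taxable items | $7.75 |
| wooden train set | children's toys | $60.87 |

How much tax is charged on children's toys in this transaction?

Card game $19.74: children's toys → 8.5% + 0% transit = 8.5% → $1.68
Plush bear $25.02: children's toys → 8.5% + 0% transit = 8.5% → $2.13
Wooden train set $60.87: children's toys → 8.5% + 0% transit = 8.5% → $5.17
Tax on children's toys = $1.68 + $2.13 + $5.17 = $8.98

$8.98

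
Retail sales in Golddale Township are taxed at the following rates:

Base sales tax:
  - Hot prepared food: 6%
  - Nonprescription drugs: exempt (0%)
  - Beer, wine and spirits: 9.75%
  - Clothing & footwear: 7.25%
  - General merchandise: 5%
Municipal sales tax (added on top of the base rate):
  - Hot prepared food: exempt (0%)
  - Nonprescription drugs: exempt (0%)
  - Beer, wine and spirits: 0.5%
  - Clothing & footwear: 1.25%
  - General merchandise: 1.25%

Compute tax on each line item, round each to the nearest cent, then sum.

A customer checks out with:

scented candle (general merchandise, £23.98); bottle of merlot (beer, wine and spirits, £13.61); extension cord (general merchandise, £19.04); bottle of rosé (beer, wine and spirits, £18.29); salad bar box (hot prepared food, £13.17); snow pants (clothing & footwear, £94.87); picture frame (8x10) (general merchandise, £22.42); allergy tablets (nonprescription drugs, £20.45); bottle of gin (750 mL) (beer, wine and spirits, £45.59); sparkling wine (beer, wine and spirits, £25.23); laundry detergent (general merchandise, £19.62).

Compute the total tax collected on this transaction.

£24.70

Scented candle £23.98: general merchandise → 5% + 1.25% municipal = 6.25% → £1.50
Bottle of merlot £13.61: beer, wine and spirits → 9.75% + 0.5% municipal = 10.25% → £1.40
Extension cord £19.04: general merchandise → 5% + 1.25% municipal = 6.25% → £1.19
Bottle of rosé £18.29: beer, wine and spirits → 9.75% + 0.5% municipal = 10.25% → £1.87
Salad bar box £13.17: hot prepared food → 6% + 0% municipal = 6% → £0.79
Snow pants £94.87: clothing & footwear → 7.25% + 1.25% municipal = 8.5% → £8.06
Picture frame (8x10) £22.42: general merchandise → 5% + 1.25% municipal = 6.25% → £1.40
Allergy tablets £20.45: nonprescription drugs → 0% + 0% municipal = 0% → £0.00
Bottle of gin (750 mL) £45.59: beer, wine and spirits → 9.75% + 0.5% municipal = 10.25% → £4.67
Sparkling wine £25.23: beer, wine and spirits → 9.75% + 0.5% municipal = 10.25% → £2.59
Laundry detergent £19.62: general merchandise → 5% + 1.25% municipal = 6.25% → £1.23
Total tax = £1.50 + £1.40 + £1.19 + £1.87 + £0.79 + £8.06 + £1.40 + £4.67 + £2.59 + £1.23 = £24.70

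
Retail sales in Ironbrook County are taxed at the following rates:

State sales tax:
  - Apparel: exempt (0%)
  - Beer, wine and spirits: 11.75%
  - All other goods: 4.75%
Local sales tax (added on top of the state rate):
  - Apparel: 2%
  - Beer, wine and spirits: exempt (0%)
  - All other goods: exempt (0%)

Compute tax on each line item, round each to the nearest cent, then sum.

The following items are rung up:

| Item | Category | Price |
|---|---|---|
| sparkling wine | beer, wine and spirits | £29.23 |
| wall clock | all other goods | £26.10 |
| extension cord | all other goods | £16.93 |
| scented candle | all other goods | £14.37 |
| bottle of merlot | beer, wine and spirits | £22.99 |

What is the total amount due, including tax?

Sparkling wine £29.23: beer, wine and spirits → 11.75% + 0% local = 11.75% → £3.43
Wall clock £26.10: all other goods → 4.75% + 0% local = 4.75% → £1.24
Extension cord £16.93: all other goods → 4.75% + 0% local = 4.75% → £0.80
Scented candle £14.37: all other goods → 4.75% + 0% local = 4.75% → £0.68
Bottle of merlot £22.99: beer, wine and spirits → 11.75% + 0% local = 11.75% → £2.70
Subtotal = £109.62; tax = £8.85; total due = £118.47

£118.47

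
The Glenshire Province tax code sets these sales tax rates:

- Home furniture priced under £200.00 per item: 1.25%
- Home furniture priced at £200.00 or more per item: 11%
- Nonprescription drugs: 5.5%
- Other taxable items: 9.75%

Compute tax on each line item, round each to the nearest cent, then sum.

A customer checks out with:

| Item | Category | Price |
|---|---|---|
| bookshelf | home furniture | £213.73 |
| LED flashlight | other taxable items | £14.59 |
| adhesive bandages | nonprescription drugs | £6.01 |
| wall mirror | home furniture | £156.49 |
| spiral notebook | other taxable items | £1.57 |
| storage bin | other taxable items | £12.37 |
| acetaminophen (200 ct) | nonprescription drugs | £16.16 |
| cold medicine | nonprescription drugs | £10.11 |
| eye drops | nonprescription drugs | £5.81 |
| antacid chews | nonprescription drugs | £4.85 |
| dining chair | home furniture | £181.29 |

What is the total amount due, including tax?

Bookshelf £213.73: home furniture, £200.00 or more → 11% → £23.51
LED flashlight £14.59: other taxable items → 9.75% → £1.42
Adhesive bandages £6.01: nonprescription drugs → 5.5% → £0.33
Wall mirror £156.49: home furniture, under £200.00 → 1.25% → £1.96
Spiral notebook £1.57: other taxable items → 9.75% → £0.15
Storage bin £12.37: other taxable items → 9.75% → £1.21
Acetaminophen (200 ct) £16.16: nonprescription drugs → 5.5% → £0.89
Cold medicine £10.11: nonprescription drugs → 5.5% → £0.56
Eye drops £5.81: nonprescription drugs → 5.5% → £0.32
Antacid chews £4.85: nonprescription drugs → 5.5% → £0.27
Dining chair £181.29: home furniture, under £200.00 → 1.25% → £2.27
Subtotal = £622.98; tax = £32.89; total due = £655.87

£655.87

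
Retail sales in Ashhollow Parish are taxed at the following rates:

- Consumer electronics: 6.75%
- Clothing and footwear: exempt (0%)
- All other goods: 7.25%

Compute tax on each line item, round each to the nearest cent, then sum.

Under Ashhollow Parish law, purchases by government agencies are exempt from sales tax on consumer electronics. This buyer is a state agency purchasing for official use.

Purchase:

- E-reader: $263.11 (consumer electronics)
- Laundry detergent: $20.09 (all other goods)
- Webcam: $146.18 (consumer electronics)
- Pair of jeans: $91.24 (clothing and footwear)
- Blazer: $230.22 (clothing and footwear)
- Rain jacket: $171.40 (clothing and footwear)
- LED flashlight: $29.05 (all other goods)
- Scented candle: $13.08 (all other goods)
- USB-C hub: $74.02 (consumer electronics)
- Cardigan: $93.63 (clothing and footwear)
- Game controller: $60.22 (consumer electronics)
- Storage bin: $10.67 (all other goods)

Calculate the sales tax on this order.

E-reader $263.11: consumer electronics, buyer-exempt → 0% → $0.00
Laundry detergent $20.09: all other goods → 7.25% → $1.46
Webcam $146.18: consumer electronics, buyer-exempt → 0% → $0.00
Pair of jeans $91.24: clothing and footwear → 0% → $0.00
Blazer $230.22: clothing and footwear → 0% → $0.00
Rain jacket $171.40: clothing and footwear → 0% → $0.00
LED flashlight $29.05: all other goods → 7.25% → $2.11
Scented candle $13.08: all other goods → 7.25% → $0.95
USB-C hub $74.02: consumer electronics, buyer-exempt → 0% → $0.00
Cardigan $93.63: clothing and footwear → 0% → $0.00
Game controller $60.22: consumer electronics, buyer-exempt → 0% → $0.00
Storage bin $10.67: all other goods → 7.25% → $0.77
Total tax = $1.46 + $2.11 + $0.95 + $0.77 = $5.29

$5.29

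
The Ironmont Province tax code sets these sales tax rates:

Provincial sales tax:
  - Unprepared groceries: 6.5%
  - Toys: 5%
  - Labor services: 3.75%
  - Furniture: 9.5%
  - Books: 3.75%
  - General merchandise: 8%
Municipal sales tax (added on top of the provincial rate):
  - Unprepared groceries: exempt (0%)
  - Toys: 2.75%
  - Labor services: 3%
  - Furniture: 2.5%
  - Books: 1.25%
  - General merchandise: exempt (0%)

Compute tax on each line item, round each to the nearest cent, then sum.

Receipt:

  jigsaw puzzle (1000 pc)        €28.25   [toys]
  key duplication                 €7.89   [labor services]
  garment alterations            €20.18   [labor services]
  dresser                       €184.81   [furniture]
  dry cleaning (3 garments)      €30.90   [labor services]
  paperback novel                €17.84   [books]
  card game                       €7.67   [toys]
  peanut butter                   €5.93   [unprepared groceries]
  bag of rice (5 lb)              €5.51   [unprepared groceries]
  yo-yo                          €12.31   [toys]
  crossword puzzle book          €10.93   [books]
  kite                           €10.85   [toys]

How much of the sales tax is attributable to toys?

Jigsaw puzzle (1000 pc) €28.25: toys → 5% + 2.75% municipal = 7.75% → €2.19
Card game €7.67: toys → 5% + 2.75% municipal = 7.75% → €0.59
Yo-yo €12.31: toys → 5% + 2.75% municipal = 7.75% → €0.95
Kite €10.85: toys → 5% + 2.75% municipal = 7.75% → €0.84
Tax on toys = €2.19 + €0.59 + €0.95 + €0.84 = €4.57

€4.57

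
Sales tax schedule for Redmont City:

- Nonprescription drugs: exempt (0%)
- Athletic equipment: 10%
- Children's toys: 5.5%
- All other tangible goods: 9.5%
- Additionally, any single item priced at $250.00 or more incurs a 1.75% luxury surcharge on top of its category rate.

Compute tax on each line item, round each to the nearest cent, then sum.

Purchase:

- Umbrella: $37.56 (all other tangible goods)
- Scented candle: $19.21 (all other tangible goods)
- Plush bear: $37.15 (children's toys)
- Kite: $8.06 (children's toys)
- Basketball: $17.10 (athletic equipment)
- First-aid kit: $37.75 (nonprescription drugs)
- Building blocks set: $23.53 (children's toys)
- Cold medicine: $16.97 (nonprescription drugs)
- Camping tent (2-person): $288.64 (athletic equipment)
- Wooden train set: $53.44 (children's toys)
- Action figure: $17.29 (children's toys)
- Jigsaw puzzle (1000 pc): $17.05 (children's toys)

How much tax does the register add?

$49.62

Umbrella $37.56: all other tangible goods → 9.5% → $3.57
Scented candle $19.21: all other tangible goods → 9.5% → $1.82
Plush bear $37.15: children's toys → 5.5% → $2.04
Kite $8.06: children's toys → 5.5% → $0.44
Basketball $17.10: athletic equipment → 10% → $1.71
First-aid kit $37.75: nonprescription drugs → 0% → $0.00
Building blocks set $23.53: children's toys → 5.5% → $1.29
Cold medicine $16.97: nonprescription drugs → 0% → $0.00
Camping tent (2-person) $288.64: athletic equipment → 10% + 1.75% surcharge = 11.75% → $33.92
Wooden train set $53.44: children's toys → 5.5% → $2.94
Action figure $17.29: children's toys → 5.5% → $0.95
Jigsaw puzzle (1000 pc) $17.05: children's toys → 5.5% → $0.94
Total tax = $3.57 + $1.82 + $2.04 + $0.44 + $1.71 + $1.29 + $33.92 + $2.94 + $0.95 + $0.94 = $49.62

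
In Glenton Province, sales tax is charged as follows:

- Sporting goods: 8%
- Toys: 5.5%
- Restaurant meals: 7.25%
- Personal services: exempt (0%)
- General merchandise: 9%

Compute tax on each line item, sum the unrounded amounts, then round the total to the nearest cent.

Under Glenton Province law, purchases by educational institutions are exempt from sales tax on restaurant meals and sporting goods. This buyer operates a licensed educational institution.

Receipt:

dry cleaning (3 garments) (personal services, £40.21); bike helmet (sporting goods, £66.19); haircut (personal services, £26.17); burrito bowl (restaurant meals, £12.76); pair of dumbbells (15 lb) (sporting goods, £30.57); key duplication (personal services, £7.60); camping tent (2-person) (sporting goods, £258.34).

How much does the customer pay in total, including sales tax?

£441.84

Dry cleaning (3 garments) £40.21: personal services → 0% → £0.00
Bike helmet £66.19: sporting goods, buyer-exempt → 0% → £0.00
Haircut £26.17: personal services → 0% → £0.00
Burrito bowl £12.76: restaurant meals, buyer-exempt → 0% → £0.00
Pair of dumbbells (15 lb) £30.57: sporting goods, buyer-exempt → 0% → £0.00
Key duplication £7.60: personal services → 0% → £0.00
Camping tent (2-person) £258.34: sporting goods, buyer-exempt → 0% → £0.00
Subtotal = £441.84; unrounded tax = £0.00 → £0.00; total due = £441.84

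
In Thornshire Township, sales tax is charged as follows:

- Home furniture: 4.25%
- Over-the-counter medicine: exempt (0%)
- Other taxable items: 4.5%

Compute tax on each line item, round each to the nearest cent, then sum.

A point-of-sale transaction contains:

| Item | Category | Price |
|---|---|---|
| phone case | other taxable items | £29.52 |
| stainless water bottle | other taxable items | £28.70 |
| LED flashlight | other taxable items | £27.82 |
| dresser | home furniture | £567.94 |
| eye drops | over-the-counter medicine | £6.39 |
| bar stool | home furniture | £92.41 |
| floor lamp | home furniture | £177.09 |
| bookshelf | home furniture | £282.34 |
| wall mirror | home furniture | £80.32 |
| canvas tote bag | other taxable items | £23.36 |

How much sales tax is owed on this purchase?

Phone case £29.52: other taxable items → 4.5% → £1.33
Stainless water bottle £28.70: other taxable items → 4.5% → £1.29
LED flashlight £27.82: other taxable items → 4.5% → £1.25
Dresser £567.94: home furniture → 4.25% → £24.14
Eye drops £6.39: over-the-counter medicine → 0% → £0.00
Bar stool £92.41: home furniture → 4.25% → £3.93
Floor lamp £177.09: home furniture → 4.25% → £7.53
Bookshelf £282.34: home furniture → 4.25% → £12.00
Wall mirror £80.32: home furniture → 4.25% → £3.41
Canvas tote bag £23.36: other taxable items → 4.5% → £1.05
Total tax = £1.33 + £1.29 + £1.25 + £24.14 + £3.93 + £7.53 + £12.00 + £3.41 + £1.05 = £55.93

£55.93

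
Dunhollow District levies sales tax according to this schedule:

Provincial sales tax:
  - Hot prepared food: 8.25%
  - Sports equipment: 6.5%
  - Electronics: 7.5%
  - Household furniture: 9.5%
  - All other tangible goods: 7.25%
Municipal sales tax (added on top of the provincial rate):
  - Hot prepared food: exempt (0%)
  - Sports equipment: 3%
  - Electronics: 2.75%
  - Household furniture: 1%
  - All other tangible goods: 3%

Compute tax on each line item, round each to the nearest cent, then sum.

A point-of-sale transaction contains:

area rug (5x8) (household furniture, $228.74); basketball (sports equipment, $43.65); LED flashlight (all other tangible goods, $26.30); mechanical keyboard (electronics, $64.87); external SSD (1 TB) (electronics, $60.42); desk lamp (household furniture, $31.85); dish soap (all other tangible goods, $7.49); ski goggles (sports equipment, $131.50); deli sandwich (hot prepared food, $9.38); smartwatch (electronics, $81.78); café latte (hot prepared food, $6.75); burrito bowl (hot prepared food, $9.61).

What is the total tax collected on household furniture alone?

Area rug (5x8) $228.74: household furniture → 9.5% + 1% municipal = 10.5% → $24.02
Desk lamp $31.85: household furniture → 9.5% + 1% municipal = 10.5% → $3.34
Tax on household furniture = $24.02 + $3.34 = $27.36

$27.36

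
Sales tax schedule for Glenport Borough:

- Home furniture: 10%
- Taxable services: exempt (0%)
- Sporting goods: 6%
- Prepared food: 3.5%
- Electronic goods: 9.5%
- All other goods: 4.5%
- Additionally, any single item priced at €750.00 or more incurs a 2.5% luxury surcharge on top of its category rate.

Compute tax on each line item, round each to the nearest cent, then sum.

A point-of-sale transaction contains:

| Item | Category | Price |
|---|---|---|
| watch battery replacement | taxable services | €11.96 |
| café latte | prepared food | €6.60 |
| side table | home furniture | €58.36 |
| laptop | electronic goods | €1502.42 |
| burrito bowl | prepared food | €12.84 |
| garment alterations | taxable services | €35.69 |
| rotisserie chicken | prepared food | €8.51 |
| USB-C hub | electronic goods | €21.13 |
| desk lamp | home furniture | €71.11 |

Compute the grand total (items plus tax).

Watch battery replacement €11.96: taxable services → 0% → €0.00
Café latte €6.60: prepared food → 3.5% → €0.23
Side table €58.36: home furniture → 10% → €5.84
Laptop €1502.42: electronic goods → 9.5% + 2.5% surcharge = 12% → €180.29
Burrito bowl €12.84: prepared food → 3.5% → €0.45
Garment alterations €35.69: taxable services → 0% → €0.00
Rotisserie chicken €8.51: prepared food → 3.5% → €0.30
USB-C hub €21.13: electronic goods → 9.5% → €2.01
Desk lamp €71.11: home furniture → 10% → €7.11
Subtotal = €1728.62; tax = €196.23; total due = €1924.85

€1924.85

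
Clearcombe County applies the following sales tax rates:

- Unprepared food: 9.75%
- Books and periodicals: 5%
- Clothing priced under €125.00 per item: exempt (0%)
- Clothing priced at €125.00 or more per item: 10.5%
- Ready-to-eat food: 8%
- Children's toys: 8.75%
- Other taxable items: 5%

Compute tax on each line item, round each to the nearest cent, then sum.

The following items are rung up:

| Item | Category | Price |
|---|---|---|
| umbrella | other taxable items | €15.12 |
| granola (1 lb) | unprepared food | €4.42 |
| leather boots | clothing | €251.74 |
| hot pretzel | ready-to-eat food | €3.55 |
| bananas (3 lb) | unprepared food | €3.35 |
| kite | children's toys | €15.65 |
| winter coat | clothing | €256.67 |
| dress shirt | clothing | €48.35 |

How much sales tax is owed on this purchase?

€56.55

Umbrella €15.12: other taxable items → 5% → €0.76
Granola (1 lb) €4.42: unprepared food → 9.75% → €0.43
Leather boots €251.74: clothing, €125.00 or more → 10.5% → €26.43
Hot pretzel €3.55: ready-to-eat food → 8% → €0.28
Bananas (3 lb) €3.35: unprepared food → 9.75% → €0.33
Kite €15.65: children's toys → 8.75% → €1.37
Winter coat €256.67: clothing, €125.00 or more → 10.5% → €26.95
Dress shirt €48.35: clothing, under €125.00 → 0% → €0.00
Total tax = €0.76 + €0.43 + €26.43 + €0.28 + €0.33 + €1.37 + €26.95 = €56.55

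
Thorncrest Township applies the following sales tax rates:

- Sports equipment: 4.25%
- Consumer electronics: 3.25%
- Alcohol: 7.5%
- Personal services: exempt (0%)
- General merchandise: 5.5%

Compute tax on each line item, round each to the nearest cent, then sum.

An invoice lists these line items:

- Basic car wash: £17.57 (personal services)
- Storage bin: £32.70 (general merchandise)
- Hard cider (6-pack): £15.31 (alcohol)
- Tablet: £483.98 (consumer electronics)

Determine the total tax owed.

£18.68

Basic car wash £17.57: personal services → 0% → £0.00
Storage bin £32.70: general merchandise → 5.5% → £1.80
Hard cider (6-pack) £15.31: alcohol → 7.5% → £1.15
Tablet £483.98: consumer electronics → 3.25% → £15.73
Total tax = £1.80 + £1.15 + £15.73 = £18.68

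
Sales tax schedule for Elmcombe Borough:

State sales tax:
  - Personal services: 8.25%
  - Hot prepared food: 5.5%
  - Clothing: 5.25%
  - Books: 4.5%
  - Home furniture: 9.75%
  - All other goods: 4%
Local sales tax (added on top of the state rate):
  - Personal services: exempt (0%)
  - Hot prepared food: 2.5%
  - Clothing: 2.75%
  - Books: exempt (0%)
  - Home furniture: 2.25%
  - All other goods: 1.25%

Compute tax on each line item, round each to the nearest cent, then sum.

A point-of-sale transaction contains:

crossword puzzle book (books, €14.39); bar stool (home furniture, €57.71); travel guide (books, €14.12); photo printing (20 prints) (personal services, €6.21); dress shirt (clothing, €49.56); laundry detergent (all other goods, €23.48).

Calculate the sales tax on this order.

€13.92

Crossword puzzle book €14.39: books → 4.5% + 0% local = 4.5% → €0.65
Bar stool €57.71: home furniture → 9.75% + 2.25% local = 12% → €6.93
Travel guide €14.12: books → 4.5% + 0% local = 4.5% → €0.64
Photo printing (20 prints) €6.21: personal services → 8.25% + 0% local = 8.25% → €0.51
Dress shirt €49.56: clothing → 5.25% + 2.75% local = 8% → €3.96
Laundry detergent €23.48: all other goods → 4% + 1.25% local = 5.25% → €1.23
Total tax = €0.65 + €6.93 + €0.64 + €0.51 + €3.96 + €1.23 = €13.92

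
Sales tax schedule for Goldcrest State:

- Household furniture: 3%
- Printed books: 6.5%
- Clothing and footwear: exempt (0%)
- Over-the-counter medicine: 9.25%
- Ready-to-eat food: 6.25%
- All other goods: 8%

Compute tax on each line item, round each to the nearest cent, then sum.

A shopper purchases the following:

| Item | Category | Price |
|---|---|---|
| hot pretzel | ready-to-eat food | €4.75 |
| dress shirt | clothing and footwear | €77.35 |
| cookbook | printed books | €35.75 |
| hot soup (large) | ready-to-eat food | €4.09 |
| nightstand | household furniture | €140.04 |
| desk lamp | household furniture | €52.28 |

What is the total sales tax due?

€8.65

Hot pretzel €4.75: ready-to-eat food → 6.25% → €0.30
Dress shirt €77.35: clothing and footwear → 0% → €0.00
Cookbook €35.75: printed books → 6.5% → €2.32
Hot soup (large) €4.09: ready-to-eat food → 6.25% → €0.26
Nightstand €140.04: household furniture → 3% → €4.20
Desk lamp €52.28: household furniture → 3% → €1.57
Total tax = €0.30 + €2.32 + €0.26 + €4.20 + €1.57 = €8.65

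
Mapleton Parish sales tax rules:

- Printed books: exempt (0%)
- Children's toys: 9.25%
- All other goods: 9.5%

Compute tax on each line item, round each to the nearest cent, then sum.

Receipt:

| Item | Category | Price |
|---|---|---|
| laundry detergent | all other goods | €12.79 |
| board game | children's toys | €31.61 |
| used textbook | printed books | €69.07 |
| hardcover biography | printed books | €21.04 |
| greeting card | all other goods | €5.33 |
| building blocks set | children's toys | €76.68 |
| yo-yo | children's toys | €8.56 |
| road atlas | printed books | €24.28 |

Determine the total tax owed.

€12.53

Laundry detergent €12.79: all other goods → 9.5% → €1.22
Board game €31.61: children's toys → 9.25% → €2.92
Used textbook €69.07: printed books → 0% → €0.00
Hardcover biography €21.04: printed books → 0% → €0.00
Greeting card €5.33: all other goods → 9.5% → €0.51
Building blocks set €76.68: children's toys → 9.25% → €7.09
Yo-yo €8.56: children's toys → 9.25% → €0.79
Road atlas €24.28: printed books → 0% → €0.00
Total tax = €1.22 + €2.92 + €0.51 + €7.09 + €0.79 = €12.53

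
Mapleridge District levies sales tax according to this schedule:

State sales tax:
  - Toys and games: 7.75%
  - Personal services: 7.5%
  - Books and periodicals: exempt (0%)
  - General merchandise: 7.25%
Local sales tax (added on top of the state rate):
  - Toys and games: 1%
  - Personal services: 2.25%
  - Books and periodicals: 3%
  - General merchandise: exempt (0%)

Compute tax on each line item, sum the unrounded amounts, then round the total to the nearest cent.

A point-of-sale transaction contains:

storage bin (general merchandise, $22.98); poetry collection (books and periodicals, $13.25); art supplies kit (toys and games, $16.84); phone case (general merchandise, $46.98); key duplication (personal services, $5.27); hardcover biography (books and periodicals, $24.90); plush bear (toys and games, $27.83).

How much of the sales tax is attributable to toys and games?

$3.91

Art supplies kit $16.84: toys and games → 7.75% + 1% local = 8.75% → $1.4735
Plush bear $27.83: toys and games → 7.75% + 1% local = 8.75% → $2.435125
Tax on toys and games: unrounded sum = $3.908625 → $3.91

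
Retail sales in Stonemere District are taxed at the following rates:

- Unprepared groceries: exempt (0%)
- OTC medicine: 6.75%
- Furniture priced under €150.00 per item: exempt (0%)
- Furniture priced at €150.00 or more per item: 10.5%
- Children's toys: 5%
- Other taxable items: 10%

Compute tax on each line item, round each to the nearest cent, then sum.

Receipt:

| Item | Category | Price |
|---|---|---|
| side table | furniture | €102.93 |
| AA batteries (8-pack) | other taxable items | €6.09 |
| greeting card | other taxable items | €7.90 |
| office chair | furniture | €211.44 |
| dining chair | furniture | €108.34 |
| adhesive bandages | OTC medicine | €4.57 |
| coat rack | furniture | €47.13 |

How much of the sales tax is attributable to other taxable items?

€1.40

AA batteries (8-pack) €6.09: other taxable items → 10% → €0.61
Greeting card €7.90: other taxable items → 10% → €0.79
Tax on other taxable items = €0.61 + €0.79 = €1.40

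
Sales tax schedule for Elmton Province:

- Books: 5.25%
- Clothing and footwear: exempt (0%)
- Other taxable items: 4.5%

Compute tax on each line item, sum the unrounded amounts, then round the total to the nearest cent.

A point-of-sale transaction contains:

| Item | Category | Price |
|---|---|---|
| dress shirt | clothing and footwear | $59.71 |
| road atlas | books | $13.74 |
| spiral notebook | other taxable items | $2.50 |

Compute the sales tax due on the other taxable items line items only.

Spiral notebook $2.50: other taxable items → 4.5% → $0.1125
Tax on other taxable items: unrounded sum = $0.1125 → $0.11

$0.11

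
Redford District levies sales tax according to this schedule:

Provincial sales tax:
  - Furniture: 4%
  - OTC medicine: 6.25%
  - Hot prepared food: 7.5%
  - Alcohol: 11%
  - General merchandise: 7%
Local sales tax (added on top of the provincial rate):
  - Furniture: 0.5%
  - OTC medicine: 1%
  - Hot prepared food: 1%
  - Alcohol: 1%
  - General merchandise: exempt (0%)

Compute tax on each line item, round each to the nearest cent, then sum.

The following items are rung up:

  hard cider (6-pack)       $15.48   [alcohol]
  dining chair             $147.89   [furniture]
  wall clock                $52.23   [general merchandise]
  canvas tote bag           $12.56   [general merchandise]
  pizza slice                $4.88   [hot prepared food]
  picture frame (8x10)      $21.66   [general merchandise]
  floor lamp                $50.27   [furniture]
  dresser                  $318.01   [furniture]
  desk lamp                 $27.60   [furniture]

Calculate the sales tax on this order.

$32.80

Hard cider (6-pack) $15.48: alcohol → 11% + 1% local = 12% → $1.86
Dining chair $147.89: furniture → 4% + 0.5% local = 4.5% → $6.66
Wall clock $52.23: general merchandise → 7% + 0% local = 7% → $3.66
Canvas tote bag $12.56: general merchandise → 7% + 0% local = 7% → $0.88
Pizza slice $4.88: hot prepared food → 7.5% + 1% local = 8.5% → $0.41
Picture frame (8x10) $21.66: general merchandise → 7% + 0% local = 7% → $1.52
Floor lamp $50.27: furniture → 4% + 0.5% local = 4.5% → $2.26
Dresser $318.01: furniture → 4% + 0.5% local = 4.5% → $14.31
Desk lamp $27.60: furniture → 4% + 0.5% local = 4.5% → $1.24
Total tax = $1.86 + $6.66 + $3.66 + $0.88 + $0.41 + $1.52 + $2.26 + $14.31 + $1.24 = $32.80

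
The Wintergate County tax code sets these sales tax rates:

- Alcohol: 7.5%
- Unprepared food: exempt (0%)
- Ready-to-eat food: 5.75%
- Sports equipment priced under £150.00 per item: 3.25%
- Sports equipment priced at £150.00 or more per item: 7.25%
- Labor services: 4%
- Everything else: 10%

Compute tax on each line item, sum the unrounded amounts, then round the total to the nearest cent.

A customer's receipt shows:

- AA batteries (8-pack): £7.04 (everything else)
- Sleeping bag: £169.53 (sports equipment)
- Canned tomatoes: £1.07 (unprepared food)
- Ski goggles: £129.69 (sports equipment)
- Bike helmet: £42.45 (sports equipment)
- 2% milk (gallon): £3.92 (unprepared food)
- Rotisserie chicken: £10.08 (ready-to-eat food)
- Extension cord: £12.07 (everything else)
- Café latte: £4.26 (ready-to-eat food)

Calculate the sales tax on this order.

£20.62

AA batteries (8-pack) £7.04: everything else → 10% → £0.704
Sleeping bag £169.53: sports equipment, £150.00 or more → 7.25% → £12.290925
Canned tomatoes £1.07: unprepared food → 0% → £0.00
Ski goggles £129.69: sports equipment, under £150.00 → 3.25% → £4.214925
Bike helmet £42.45: sports equipment, under £150.00 → 3.25% → £1.379625
2% milk (gallon) £3.92: unprepared food → 0% → £0.00
Rotisserie chicken £10.08: ready-to-eat food → 5.75% → £0.5796
Extension cord £12.07: everything else → 10% → £1.207
Café latte £4.26: ready-to-eat food → 5.75% → £0.24495
Unrounded tax sum = £20.621025 → £20.62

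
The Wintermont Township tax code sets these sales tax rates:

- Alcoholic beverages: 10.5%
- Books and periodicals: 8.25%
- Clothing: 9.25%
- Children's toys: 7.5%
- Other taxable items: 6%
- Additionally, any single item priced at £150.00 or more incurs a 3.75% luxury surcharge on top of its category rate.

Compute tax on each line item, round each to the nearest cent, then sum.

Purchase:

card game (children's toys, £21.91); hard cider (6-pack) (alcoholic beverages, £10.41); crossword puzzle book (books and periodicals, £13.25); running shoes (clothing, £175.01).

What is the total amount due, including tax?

£247.15

Card game £21.91: children's toys → 7.5% → £1.64
Hard cider (6-pack) £10.41: alcoholic beverages → 10.5% → £1.09
Crossword puzzle book £13.25: books and periodicals → 8.25% → £1.09
Running shoes £175.01: clothing → 9.25% + 3.75% surcharge = 13% → £22.75
Subtotal = £220.58; tax = £26.57; total due = £247.15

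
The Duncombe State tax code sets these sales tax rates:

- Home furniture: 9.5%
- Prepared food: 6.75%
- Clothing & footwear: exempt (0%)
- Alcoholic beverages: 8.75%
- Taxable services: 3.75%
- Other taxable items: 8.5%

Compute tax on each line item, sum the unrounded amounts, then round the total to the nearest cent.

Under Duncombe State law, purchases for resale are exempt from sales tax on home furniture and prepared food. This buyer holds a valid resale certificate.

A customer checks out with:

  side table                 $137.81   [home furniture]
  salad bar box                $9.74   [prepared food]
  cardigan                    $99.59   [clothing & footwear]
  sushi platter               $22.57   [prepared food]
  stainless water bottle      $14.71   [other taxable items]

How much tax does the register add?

$1.25

Side table $137.81: home furniture, buyer-exempt → 0% → $0.00
Salad bar box $9.74: prepared food, buyer-exempt → 0% → $0.00
Cardigan $99.59: clothing & footwear → 0% → $0.00
Sushi platter $22.57: prepared food, buyer-exempt → 0% → $0.00
Stainless water bottle $14.71: other taxable items → 8.5% → $1.25035
Unrounded tax sum = $1.25035 → $1.25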